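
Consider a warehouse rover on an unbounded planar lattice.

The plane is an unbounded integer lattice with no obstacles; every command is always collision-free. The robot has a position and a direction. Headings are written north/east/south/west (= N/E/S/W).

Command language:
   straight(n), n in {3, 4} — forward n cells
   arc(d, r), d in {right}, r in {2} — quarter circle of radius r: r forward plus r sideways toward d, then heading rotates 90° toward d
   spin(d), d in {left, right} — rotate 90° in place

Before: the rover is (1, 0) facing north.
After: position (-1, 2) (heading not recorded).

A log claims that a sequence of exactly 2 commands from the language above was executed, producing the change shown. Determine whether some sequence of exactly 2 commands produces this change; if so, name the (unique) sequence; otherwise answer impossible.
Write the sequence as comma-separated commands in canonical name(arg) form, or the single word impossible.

spin(left), arc(right, 2)

key: order matters: swapping spin(left) and arc(right, 2) lands elsewhere
t0: (1, 0) facing north
[1] after spin(left): (1, 0) facing west
[2] after arc(right, 2): (-1, 2) facing north
uniquely the one of 25 2-step routes that fits.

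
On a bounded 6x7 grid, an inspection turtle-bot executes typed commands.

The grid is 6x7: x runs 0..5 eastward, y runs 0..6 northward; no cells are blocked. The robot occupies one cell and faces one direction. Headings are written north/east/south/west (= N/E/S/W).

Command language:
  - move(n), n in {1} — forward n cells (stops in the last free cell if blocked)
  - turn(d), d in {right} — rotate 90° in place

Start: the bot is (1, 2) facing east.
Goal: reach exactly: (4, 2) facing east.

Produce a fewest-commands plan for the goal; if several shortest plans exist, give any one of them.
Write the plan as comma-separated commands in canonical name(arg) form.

t0: (1, 2) facing east
1. move(1) → (2, 2) facing east
2. move(1) → (3, 2) facing east
3. move(1) → (4, 2) facing east
minimal: 3 command(s), checked below 3.

move(1), move(1), move(1)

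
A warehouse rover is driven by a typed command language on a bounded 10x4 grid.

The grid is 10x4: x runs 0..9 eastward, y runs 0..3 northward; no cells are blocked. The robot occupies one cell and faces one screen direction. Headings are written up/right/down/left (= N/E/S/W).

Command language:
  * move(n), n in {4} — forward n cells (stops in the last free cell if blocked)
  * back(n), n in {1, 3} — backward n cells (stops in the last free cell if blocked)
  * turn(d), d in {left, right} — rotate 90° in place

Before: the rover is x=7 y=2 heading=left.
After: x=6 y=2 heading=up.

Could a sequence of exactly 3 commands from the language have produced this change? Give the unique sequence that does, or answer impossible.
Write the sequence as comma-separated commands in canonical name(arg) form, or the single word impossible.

move(4), back(3), turn(right)

key: running turn(right) before move(4) would end elsewhere — order is forced
from: x=7 y=2 heading=left
step 1 (move(4)): x=3 y=2 heading=left
step 2 (back(3)): x=6 y=2 heading=left
step 3 (turn(right)): x=6 y=2 heading=up
all 125 alternatives checked — unique.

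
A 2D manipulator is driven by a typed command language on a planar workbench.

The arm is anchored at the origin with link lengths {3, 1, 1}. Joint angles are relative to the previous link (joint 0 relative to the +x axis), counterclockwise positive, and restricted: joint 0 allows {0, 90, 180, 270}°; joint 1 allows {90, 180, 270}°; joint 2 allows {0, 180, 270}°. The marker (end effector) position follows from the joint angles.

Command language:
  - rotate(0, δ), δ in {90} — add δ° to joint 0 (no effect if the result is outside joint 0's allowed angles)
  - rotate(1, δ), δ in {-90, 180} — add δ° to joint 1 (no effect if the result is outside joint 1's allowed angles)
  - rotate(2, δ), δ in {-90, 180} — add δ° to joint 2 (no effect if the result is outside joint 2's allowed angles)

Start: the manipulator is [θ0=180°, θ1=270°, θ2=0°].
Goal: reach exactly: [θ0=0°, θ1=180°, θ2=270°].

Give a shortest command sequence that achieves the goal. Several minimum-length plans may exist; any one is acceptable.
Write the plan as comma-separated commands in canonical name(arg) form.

rotate(1, -90), rotate(2, -90), rotate(0, 90), rotate(0, 90)

from: [θ0=180°, θ1=270°, θ2=0°]
step 1 (rotate(1, -90)): [θ0=180°, θ1=180°, θ2=0°]
step 2 (rotate(2, -90)): [θ0=180°, θ1=180°, θ2=270°]
step 3 (rotate(0, 90)): [θ0=270°, θ1=180°, θ2=270°]
step 4 (rotate(0, 90)): [θ0=0°, θ1=180°, θ2=270°]
no 3-step plan works, so 4 is optimal.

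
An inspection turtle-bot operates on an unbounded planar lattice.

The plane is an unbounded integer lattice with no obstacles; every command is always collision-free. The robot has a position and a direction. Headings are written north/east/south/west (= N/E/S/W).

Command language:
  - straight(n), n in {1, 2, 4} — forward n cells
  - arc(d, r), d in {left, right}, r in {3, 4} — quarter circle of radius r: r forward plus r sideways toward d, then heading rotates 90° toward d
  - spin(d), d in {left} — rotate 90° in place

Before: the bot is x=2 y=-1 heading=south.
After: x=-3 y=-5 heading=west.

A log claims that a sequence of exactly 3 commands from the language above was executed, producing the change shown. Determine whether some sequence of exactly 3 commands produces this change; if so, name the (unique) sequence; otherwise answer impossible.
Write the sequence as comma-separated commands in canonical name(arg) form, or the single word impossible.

straight(1), arc(right, 3), straight(2)

key: order matters: swapping straight(1) and straight(2) lands elsewhere
initial: x=2 y=-1 heading=south
step 1 (straight(1)): x=2 y=-2 heading=south
step 2 (arc(right, 3)): x=-1 y=-5 heading=west
step 3 (straight(2)): x=-3 y=-5 heading=west
no rival 3-sequence matches.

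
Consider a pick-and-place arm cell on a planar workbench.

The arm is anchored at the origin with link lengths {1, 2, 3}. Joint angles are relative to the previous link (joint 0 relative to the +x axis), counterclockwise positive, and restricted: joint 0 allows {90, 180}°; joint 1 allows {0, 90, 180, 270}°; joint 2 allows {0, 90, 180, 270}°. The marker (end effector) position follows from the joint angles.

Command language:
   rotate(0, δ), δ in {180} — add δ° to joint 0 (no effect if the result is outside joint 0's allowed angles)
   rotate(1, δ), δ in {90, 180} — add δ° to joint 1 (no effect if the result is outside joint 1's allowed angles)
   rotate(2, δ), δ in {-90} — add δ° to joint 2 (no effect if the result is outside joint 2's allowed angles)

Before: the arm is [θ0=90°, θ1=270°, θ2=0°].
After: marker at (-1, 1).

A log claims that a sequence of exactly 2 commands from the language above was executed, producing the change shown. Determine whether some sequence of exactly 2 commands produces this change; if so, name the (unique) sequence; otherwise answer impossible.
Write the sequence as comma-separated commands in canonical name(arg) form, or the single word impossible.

rotate(2, -90), rotate(2, -90)

start: [θ0=90°, θ1=270°, θ2=0°]
1. rotate(2, -90) → [θ0=90°, θ1=270°, θ2=270°]
2. rotate(2, -90) → [θ0=90°, θ1=270°, θ2=180°]
all 16 alternatives checked — unique.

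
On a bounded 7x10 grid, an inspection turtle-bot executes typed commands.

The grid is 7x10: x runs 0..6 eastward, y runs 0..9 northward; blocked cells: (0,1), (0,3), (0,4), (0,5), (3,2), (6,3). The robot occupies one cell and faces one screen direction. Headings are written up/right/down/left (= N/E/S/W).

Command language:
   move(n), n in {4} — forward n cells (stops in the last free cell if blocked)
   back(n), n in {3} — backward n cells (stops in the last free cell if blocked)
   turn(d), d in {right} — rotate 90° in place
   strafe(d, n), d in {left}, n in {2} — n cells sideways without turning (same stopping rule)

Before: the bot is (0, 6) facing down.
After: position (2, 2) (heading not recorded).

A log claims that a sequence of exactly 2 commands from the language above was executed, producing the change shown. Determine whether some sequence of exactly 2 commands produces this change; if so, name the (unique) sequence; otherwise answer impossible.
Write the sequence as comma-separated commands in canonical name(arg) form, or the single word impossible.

key: running move(4) before strafe(left, 2) would end elsewhere — order is forced
start: (0, 6) facing down
1. strafe(left, 2) → (2, 6) facing down
2. move(4) → (2, 2) facing down
no other 2-command option fits: unique.

strafe(left, 2), move(4)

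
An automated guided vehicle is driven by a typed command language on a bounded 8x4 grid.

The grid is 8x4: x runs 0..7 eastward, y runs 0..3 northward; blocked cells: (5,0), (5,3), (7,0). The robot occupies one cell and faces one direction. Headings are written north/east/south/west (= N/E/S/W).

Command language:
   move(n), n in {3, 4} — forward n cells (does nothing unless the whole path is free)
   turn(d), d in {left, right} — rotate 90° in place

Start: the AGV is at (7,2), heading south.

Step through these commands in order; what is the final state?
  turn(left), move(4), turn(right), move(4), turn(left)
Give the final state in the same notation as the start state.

start: at (7,2), heading south
1. turn(left) → at (7,2), heading east
2. move(4) → at (7,2), heading east
3. turn(right) → at (7,2), heading south
4. move(4) → at (7,2), heading south
5. turn(left) → at (7,2), heading east

at (7,2), heading east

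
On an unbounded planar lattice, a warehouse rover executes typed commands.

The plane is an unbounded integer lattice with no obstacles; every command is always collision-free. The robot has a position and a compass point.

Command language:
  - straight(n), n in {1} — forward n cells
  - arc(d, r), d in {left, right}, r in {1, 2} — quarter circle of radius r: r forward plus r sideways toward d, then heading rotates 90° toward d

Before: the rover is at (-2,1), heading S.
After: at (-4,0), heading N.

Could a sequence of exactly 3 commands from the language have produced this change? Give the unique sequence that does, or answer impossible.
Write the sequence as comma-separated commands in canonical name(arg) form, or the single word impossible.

straight(1), arc(right, 1), arc(right, 1)

key: cell and facing (now N) both changed — the 3 commands mix motion and turning
begin: at (-2,1), heading S
t=1 straight(1) ⇒ at (-2,0), heading S
t=2 arc(right, 1) ⇒ at (-3,-1), heading W
t=3 arc(right, 1) ⇒ at (-4,0), heading N
uniquely the one of 125 3-step routes that fits.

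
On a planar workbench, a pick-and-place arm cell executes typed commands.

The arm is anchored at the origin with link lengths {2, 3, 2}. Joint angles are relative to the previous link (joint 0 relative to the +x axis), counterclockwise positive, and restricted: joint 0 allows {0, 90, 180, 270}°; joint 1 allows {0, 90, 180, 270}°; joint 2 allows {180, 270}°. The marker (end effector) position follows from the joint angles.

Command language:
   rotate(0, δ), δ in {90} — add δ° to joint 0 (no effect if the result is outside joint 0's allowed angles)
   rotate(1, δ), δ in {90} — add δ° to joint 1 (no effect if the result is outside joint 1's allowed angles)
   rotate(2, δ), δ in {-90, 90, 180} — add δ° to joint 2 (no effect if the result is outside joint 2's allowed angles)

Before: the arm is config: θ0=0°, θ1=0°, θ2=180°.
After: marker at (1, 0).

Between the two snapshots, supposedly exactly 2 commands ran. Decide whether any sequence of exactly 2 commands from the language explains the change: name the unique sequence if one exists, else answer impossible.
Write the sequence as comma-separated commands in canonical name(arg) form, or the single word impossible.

rotate(1, 90), rotate(1, 90)

start: config: θ0=0°, θ1=0°, θ2=180°
t=1 rotate(1, 90) ⇒ config: θ0=0°, θ1=90°, θ2=180°
t=2 rotate(1, 90) ⇒ config: θ0=0°, θ1=180°, θ2=180°
all 25 alternatives checked — unique.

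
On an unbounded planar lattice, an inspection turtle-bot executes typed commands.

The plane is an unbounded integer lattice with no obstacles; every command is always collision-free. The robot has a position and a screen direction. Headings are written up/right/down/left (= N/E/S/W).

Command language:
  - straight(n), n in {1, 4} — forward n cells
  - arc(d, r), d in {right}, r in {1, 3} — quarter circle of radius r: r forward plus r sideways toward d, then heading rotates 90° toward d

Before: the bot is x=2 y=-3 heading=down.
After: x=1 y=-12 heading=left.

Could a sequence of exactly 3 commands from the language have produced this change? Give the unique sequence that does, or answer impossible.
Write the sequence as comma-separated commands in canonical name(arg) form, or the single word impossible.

key: running arc(right, 1) before straight(4) would end elsewhere — order is forced
begin: x=2 y=-3 heading=down
step 1 (straight(4)): x=2 y=-7 heading=down
step 2 (straight(4)): x=2 y=-11 heading=down
step 3 (arc(right, 1)): x=1 y=-12 heading=left
uniquely the one of 64 3-step routes that fits.

straight(4), straight(4), arc(right, 1)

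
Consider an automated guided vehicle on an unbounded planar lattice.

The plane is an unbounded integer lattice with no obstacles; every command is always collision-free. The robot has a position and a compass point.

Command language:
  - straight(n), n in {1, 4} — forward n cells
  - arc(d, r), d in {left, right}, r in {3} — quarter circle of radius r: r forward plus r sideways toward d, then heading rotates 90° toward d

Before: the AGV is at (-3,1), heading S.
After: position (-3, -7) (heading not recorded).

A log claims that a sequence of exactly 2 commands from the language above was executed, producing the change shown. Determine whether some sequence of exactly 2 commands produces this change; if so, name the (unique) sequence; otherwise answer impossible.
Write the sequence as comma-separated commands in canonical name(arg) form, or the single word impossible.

straight(4), straight(4)

start: at (-3,1), heading S
[1] after straight(4): at (-3,-3), heading S
[2] after straight(4): at (-3,-7), heading S
no rival 2-sequence matches.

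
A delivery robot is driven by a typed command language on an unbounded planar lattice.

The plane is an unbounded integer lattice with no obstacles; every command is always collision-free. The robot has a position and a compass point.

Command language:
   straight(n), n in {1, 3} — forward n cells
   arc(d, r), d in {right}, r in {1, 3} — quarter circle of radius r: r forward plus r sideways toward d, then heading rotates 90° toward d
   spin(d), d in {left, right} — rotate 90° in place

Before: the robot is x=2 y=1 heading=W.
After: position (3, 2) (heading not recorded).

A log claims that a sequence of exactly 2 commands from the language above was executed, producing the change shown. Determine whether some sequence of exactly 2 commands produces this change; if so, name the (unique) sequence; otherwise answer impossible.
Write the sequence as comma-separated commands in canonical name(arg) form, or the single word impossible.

spin(right), arc(right, 1)

key: running arc(right, 1) before spin(right) would end elsewhere — order is forced
begin: x=2 y=1 heading=W
[1] after spin(right): x=2 y=1 heading=N
[2] after arc(right, 1): x=3 y=2 heading=E
all 36 alternatives checked — unique.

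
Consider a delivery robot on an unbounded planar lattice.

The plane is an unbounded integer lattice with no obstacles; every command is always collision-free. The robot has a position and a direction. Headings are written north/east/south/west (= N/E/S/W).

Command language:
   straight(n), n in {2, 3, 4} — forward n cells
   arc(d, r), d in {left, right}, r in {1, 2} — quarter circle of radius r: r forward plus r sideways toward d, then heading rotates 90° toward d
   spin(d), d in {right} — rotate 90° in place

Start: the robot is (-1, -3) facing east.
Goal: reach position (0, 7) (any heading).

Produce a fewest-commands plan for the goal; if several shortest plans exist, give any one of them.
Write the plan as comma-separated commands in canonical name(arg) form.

arc(left, 1), straight(2), straight(3), straight(4)

begin: (-1, -3) facing east
t=1 arc(left, 1) ⇒ (0, -2) facing north
t=2 straight(2) ⇒ (0, 0) facing north
t=3 straight(3) ⇒ (0, 3) facing north
t=4 straight(4) ⇒ (0, 7) facing north
shorter routes all fall short; 4 is best.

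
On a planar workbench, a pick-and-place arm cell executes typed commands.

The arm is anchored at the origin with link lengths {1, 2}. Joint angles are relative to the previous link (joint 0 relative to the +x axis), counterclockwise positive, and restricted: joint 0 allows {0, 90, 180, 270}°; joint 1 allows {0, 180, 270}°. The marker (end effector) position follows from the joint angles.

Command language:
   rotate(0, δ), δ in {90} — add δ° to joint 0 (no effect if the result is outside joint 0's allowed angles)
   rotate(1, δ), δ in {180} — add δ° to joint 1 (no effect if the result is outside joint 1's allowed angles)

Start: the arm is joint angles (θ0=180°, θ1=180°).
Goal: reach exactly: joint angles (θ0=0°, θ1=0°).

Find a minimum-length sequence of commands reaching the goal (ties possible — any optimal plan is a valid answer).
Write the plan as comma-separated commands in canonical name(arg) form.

rotate(1, 180), rotate(0, 90), rotate(0, 90)

initial: joint angles (θ0=180°, θ1=180°)
[1] after rotate(1, 180): joint angles (θ0=180°, θ1=0°)
[2] after rotate(0, 90): joint angles (θ0=270°, θ1=0°)
[3] after rotate(0, 90): joint angles (θ0=0°, θ1=0°)
no 2-step plan works, so 3 is optimal.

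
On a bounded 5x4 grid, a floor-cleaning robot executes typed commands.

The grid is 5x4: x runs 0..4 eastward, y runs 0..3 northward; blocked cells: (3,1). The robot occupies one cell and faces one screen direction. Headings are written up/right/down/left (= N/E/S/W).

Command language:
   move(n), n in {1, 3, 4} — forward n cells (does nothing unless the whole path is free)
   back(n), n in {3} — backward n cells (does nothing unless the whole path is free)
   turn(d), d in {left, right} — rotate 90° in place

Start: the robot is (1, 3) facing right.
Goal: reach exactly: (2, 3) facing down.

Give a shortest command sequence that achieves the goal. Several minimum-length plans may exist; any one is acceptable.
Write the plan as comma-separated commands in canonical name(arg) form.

move(1), turn(right)

start: (1, 3) facing right
t=1 move(1) ⇒ (2, 3) facing right
t=2 turn(right) ⇒ (2, 3) facing down
minimal: 2 command(s), checked below 2.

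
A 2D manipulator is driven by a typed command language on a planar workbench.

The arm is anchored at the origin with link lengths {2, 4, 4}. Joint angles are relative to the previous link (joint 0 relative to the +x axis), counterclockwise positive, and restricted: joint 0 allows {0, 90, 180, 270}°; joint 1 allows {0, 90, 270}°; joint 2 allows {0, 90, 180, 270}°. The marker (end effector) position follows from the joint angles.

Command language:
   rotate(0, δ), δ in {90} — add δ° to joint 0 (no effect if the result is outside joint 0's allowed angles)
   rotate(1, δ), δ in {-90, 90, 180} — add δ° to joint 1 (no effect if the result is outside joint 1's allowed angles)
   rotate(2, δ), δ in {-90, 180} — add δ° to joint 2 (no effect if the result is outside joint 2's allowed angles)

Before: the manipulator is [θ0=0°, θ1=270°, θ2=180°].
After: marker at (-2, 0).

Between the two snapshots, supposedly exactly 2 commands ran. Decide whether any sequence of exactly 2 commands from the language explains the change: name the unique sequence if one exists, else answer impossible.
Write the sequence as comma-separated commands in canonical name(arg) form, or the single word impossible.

rotate(0, 90), rotate(0, 90)

begin: [θ0=0°, θ1=270°, θ2=180°]
step 1 (rotate(0, 90)): [θ0=90°, θ1=270°, θ2=180°]
step 2 (rotate(0, 90)): [θ0=180°, θ1=270°, θ2=180°]
all 36 alternatives checked — unique.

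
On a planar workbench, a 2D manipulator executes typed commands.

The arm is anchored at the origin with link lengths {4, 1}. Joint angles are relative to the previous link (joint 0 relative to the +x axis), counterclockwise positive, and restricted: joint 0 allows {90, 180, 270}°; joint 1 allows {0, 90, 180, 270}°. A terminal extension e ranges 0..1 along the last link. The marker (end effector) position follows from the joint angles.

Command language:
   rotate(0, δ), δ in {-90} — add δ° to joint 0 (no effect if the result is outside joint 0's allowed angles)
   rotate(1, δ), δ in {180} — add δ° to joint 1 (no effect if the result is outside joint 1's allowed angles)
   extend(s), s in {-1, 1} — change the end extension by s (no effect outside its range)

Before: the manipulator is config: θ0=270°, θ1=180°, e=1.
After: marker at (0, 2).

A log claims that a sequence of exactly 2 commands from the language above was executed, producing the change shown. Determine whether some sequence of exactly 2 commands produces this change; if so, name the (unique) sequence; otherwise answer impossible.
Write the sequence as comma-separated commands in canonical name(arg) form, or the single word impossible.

rotate(0, -90), rotate(0, -90)

from: config: θ0=270°, θ1=180°, e=1
[1] after rotate(0, -90): config: θ0=180°, θ1=180°, e=1
[2] after rotate(0, -90): config: θ0=90°, θ1=180°, e=1
all 16 alternatives checked — unique.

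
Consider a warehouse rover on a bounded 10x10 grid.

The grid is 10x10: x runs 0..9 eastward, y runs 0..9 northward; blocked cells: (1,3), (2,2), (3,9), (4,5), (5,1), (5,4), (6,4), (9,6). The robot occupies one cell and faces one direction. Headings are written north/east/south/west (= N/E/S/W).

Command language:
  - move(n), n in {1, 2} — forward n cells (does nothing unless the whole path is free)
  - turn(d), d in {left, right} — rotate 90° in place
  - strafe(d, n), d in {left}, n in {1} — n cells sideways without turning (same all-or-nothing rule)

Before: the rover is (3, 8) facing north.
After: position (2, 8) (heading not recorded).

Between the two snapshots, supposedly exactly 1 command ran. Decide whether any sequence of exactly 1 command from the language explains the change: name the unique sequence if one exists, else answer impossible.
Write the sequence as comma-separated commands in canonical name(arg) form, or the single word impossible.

start: (3, 8) facing north
step 1 (strafe(left, 1)): (2, 8) facing north
no rival 1-sequence matches.

strafe(left, 1)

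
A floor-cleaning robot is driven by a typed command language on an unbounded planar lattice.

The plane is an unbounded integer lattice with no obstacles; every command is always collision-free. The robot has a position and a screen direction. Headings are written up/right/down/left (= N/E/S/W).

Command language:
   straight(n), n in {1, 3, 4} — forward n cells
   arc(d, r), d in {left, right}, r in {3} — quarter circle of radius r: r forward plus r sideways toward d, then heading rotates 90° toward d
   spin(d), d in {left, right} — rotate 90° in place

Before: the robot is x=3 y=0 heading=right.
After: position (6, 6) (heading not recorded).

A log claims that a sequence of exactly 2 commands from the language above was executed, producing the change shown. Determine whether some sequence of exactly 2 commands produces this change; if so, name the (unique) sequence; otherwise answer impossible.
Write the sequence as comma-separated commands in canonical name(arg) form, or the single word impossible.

key: order matters: swapping arc(left, 3) and straight(3) lands elsewhere
begin: x=3 y=0 heading=right
[1] after arc(left, 3): x=6 y=3 heading=up
[2] after straight(3): x=6 y=6 heading=up
no rival 2-sequence matches.

arc(left, 3), straight(3)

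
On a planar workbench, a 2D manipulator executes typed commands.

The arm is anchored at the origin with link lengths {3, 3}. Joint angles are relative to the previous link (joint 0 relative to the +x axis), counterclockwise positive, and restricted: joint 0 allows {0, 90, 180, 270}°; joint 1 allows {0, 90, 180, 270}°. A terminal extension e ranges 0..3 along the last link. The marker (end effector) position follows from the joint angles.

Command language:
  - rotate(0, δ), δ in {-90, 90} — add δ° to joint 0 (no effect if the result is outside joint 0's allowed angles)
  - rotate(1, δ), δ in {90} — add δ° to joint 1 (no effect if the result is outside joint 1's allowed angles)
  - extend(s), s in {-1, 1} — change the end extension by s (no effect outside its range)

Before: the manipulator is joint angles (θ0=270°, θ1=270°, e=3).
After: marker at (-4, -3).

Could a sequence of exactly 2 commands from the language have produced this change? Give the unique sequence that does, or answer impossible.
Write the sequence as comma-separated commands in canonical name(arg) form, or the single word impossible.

t0: joint angles (θ0=270°, θ1=270°, e=3)
[1] after extend(-1): joint angles (θ0=270°, θ1=270°, e=2)
[2] after extend(-1): joint angles (θ0=270°, θ1=270°, e=1)
uniquely the one of 25 2-step routes that fits.

extend(-1), extend(-1)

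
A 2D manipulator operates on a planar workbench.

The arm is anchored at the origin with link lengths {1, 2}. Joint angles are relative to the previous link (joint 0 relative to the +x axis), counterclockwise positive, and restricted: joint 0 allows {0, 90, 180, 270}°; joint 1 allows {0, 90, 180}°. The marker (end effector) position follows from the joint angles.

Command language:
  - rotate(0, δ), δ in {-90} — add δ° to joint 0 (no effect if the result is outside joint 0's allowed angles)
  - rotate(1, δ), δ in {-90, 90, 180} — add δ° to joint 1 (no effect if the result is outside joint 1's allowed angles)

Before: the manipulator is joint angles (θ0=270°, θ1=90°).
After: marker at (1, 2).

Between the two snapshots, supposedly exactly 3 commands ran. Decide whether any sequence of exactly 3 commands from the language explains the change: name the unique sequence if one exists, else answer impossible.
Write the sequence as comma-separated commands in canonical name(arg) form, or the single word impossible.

from: joint angles (θ0=270°, θ1=90°)
step 1 (rotate(0, -90)): joint angles (θ0=180°, θ1=90°)
step 2 (rotate(0, -90)): joint angles (θ0=90°, θ1=90°)
step 3 (rotate(0, -90)): joint angles (θ0=0°, θ1=90°)
uniquely the one of 64 3-step routes that fits.

rotate(0, -90), rotate(0, -90), rotate(0, -90)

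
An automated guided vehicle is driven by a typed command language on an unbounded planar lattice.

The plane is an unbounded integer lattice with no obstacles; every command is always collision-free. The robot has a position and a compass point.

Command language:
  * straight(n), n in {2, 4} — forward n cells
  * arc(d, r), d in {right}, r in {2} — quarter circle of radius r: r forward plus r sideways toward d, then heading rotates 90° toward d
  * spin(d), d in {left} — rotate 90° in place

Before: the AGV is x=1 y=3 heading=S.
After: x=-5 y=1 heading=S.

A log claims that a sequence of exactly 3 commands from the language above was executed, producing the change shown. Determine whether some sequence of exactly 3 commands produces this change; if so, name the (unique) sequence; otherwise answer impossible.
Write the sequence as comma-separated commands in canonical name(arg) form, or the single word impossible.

arc(right, 2), straight(4), spin(left)

key: heading stays S — rotations cancel among the 3 commands
start: x=1 y=3 heading=S
step 1 (arc(right, 2)): x=-1 y=1 heading=W
step 2 (straight(4)): x=-5 y=1 heading=W
step 3 (spin(left)): x=-5 y=1 heading=S
uniquely the one of 64 3-step routes that fits.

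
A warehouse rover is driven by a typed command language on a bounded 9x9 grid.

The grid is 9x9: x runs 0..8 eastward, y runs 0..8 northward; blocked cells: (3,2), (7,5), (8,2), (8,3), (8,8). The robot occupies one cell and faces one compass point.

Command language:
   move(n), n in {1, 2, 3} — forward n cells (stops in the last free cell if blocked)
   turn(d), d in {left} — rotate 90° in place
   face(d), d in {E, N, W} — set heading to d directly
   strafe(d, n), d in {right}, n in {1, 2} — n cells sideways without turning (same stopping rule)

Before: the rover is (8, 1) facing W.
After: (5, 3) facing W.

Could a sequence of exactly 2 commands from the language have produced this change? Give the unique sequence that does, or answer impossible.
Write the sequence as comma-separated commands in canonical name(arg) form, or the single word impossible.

key: still facing W at the end — nothing in the sequence rotates
initial: (8, 1) facing W
step 1 (move(3)): (5, 1) facing W
step 2 (strafe(right, 2)): (5, 3) facing W
no rival 2-sequence matches.

move(3), strafe(right, 2)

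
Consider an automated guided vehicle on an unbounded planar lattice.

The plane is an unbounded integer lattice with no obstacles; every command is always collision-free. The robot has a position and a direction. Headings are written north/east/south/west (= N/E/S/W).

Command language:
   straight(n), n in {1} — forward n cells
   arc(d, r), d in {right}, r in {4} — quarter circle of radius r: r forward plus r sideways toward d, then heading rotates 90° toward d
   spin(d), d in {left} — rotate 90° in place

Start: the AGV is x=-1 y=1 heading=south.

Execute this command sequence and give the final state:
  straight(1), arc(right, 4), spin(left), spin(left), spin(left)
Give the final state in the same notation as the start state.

x=-5 y=-4 heading=north

initial: x=-1 y=1 heading=south
t=1 straight(1) ⇒ x=-1 y=0 heading=south
t=2 arc(right, 4) ⇒ x=-5 y=-4 heading=west
t=3 spin(left) ⇒ x=-5 y=-4 heading=south
t=4 spin(left) ⇒ x=-5 y=-4 heading=east
t=5 spin(left) ⇒ x=-5 y=-4 heading=north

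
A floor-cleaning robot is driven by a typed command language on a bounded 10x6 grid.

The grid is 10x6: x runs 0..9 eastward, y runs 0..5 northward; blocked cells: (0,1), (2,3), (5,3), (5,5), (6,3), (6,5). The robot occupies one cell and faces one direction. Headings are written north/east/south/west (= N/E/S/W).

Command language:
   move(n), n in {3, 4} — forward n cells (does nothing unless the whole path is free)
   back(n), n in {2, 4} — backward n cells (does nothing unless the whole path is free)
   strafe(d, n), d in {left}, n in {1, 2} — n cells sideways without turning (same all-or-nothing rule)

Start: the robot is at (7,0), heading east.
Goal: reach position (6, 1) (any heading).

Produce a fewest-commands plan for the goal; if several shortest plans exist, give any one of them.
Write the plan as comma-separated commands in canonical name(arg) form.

back(4), move(3), strafe(left, 1)

start: at (7,0), heading east
1. back(4) → at (3,0), heading east
2. move(3) → at (6,0), heading east
3. strafe(left, 1) → at (6,1), heading east
nothing shorter than 3 reaches the goal.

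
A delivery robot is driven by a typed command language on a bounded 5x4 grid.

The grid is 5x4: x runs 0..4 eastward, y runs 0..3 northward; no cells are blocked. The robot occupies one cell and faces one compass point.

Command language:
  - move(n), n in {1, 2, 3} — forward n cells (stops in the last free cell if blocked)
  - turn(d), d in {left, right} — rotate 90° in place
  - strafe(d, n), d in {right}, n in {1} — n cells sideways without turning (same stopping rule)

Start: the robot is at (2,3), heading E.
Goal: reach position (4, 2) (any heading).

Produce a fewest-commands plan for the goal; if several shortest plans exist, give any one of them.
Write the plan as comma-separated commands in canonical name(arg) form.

start: at (2,3), heading E
t=1 move(2) ⇒ at (4,3), heading E
t=2 strafe(right, 1) ⇒ at (4,2), heading E
minimal: 2 command(s), checked below 2.

move(2), strafe(right, 1)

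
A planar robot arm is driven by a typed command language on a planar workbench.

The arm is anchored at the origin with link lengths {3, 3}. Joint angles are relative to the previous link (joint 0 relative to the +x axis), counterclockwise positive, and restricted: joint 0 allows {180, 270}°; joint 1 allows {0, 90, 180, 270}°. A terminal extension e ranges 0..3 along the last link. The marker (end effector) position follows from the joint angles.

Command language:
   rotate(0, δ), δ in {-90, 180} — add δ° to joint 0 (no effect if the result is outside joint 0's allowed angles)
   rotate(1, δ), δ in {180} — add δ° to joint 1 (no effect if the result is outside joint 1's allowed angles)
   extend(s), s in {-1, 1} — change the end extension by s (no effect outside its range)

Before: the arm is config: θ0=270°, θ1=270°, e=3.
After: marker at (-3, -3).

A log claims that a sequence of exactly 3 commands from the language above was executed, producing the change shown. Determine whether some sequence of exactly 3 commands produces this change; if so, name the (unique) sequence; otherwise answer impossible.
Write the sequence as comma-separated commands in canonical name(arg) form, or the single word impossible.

extend(-1), extend(-1), extend(-1)

initial: config: θ0=270°, θ1=270°, e=3
step 1 (extend(-1)): config: θ0=270°, θ1=270°, e=2
step 2 (extend(-1)): config: θ0=270°, θ1=270°, e=1
step 3 (extend(-1)): config: θ0=270°, θ1=270°, e=0
all 125 alternatives checked — unique.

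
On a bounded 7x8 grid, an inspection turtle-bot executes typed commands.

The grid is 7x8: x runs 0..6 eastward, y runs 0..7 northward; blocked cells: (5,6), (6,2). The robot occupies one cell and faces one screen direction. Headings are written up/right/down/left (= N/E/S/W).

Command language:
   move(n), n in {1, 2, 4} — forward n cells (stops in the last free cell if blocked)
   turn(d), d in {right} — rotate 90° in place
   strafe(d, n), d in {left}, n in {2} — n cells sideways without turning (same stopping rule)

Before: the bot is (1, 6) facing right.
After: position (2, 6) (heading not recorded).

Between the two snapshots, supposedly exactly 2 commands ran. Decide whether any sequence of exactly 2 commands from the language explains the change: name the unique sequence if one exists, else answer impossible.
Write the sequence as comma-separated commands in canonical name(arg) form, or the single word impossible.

move(1), turn(right)

key: order matters: swapping move(1) and turn(right) lands elsewhere
initial: (1, 6) facing right
[1] after move(1): (2, 6) facing right
[2] after turn(right): (2, 6) facing down
uniquely the one of 25 2-step routes that fits.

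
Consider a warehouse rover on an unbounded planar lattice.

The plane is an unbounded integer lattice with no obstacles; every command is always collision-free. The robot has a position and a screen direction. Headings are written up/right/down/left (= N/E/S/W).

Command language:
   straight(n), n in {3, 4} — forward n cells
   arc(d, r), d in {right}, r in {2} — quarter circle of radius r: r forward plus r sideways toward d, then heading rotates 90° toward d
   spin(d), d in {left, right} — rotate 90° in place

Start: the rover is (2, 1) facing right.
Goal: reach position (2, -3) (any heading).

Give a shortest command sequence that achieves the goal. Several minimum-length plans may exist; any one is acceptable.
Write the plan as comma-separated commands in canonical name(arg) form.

spin(right), straight(4)

t0: (2, 1) facing right
[1] after spin(right): (2, 1) facing down
[2] after straight(4): (2, -3) facing down
minimal: 2 command(s), checked below 2.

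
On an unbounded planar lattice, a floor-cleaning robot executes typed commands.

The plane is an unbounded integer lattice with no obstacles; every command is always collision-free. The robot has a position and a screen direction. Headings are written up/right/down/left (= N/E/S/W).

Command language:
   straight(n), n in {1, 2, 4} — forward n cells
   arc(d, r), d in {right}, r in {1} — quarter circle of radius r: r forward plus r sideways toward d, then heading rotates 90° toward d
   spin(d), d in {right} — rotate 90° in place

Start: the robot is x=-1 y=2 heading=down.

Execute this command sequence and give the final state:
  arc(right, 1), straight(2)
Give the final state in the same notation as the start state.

x=-4 y=1 heading=left

begin: x=-1 y=2 heading=down
1. arc(right, 1) → x=-2 y=1 heading=left
2. straight(2) → x=-4 y=1 heading=left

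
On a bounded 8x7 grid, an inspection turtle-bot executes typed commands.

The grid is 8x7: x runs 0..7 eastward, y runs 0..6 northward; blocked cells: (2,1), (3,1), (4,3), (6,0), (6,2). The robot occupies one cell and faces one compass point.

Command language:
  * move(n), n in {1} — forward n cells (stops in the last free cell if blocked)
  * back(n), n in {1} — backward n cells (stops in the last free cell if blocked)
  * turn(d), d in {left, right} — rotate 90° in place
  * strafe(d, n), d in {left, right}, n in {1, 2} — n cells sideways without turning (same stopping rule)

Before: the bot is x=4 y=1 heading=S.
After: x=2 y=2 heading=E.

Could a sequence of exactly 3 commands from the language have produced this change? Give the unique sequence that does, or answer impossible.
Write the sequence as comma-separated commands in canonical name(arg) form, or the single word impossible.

key: position moved to (2,2) AND the heading swung to E — translation plus rotation needed
begin: x=4 y=1 heading=S
[1] after back(1): x=4 y=2 heading=S
[2] after strafe(right, 2): x=2 y=2 heading=S
[3] after turn(left): x=2 y=2 heading=E
no other 3-command option fits: unique.

back(1), strafe(right, 2), turn(left)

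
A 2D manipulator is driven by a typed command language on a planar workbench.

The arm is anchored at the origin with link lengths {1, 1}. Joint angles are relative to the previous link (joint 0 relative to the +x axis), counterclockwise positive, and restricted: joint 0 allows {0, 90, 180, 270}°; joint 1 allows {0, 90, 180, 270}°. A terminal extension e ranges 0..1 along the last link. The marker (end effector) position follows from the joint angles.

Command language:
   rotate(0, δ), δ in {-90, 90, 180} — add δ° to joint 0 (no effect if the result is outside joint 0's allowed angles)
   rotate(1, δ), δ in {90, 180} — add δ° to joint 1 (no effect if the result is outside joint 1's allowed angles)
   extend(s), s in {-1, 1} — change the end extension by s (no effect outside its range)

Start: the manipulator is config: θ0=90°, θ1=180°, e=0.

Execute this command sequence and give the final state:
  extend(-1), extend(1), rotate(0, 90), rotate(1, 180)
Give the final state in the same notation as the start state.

config: θ0=180°, θ1=0°, e=1

from: config: θ0=90°, θ1=180°, e=0
[1] after extend(-1): config: θ0=90°, θ1=180°, e=0
[2] after extend(1): config: θ0=90°, θ1=180°, e=1
[3] after rotate(0, 90): config: θ0=180°, θ1=180°, e=1
[4] after rotate(1, 180): config: θ0=180°, θ1=0°, e=1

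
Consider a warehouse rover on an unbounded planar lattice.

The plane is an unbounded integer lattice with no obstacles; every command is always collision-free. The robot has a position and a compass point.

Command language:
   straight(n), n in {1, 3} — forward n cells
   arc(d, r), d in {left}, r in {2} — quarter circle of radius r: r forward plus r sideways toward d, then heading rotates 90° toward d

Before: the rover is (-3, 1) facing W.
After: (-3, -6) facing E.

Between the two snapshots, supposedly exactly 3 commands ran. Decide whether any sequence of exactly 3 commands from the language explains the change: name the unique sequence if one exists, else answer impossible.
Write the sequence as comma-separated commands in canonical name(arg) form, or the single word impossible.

arc(left, 2), straight(3), arc(left, 2)

key: cell and facing (now E) both changed — the 3 commands mix motion and turning
start: (-3, 1) facing W
1. arc(left, 2) → (-5, -1) facing S
2. straight(3) → (-5, -4) facing S
3. arc(left, 2) → (-3, -6) facing E
no rival 3-sequence matches.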